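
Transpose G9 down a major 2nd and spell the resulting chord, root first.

G down a major 2nd → F. New chord: F dominant ninth.
Root: F
Major 3rd (3rd): A
Perfect 5th (5th): C
Minor 7th (7th): E♭
Major 9th (9th): G

F – A – C – E♭ – G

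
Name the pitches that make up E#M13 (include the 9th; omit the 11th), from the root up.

Root E#, quality major thirteenth:
E# — root
G## — major 3rd
B# — perfect 5th
D## — major 7th
F## — major 9th
C## — major 13th

E# G## B# D## F## C##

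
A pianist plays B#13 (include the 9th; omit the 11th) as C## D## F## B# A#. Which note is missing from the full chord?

The full B#13 chord is B#, D##, F##, A#, C##, G##.
Comparing with the voicing, the major 13th (13th) — G## — is absent.

G##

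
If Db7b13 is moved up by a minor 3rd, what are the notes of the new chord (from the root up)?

Transposed root: Db → Fb (minor 3rd up). So we spell Fb dominant seventh flat thirteen:
root → Fb
3rd (major 3rd) → Ab
5th (perfect 5th) → Cb
7th (minor 7th) → Ebb
13th (minor 13th) → Dbb

Fb  Ab  Cb  Ebb  Dbb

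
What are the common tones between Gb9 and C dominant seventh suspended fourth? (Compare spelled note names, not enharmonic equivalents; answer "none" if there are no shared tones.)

Gb9 = Gb, Bb, Db, Fb, Ab.
C dominant seventh suspended fourth = C, F, G, Bb.
Shared: Bb.

Bb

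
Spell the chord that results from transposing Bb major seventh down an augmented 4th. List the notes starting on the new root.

F-flat  A-flat  C-flat  E-flat

An augmented 4th down from B-flat is F-flat, so the new chord is F-flat major seventh.
root → F-flat
3rd (major 3rd) → A-flat
5th (perfect 5th) → C-flat
7th (major 7th) → E-flat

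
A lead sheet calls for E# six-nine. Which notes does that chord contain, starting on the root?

Root E#, quality six-nine:
Root: E#
Major 3rd (3rd): G##
Perfect 5th (5th): B#
Major 6th (6th): C##
Major 9th (9th): F##

E# G## B# C## F##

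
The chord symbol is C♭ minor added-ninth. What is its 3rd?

Ebb

C♭ minor added-ninth is built on Cb; its 3rd is a minor 3rd above the root.
A third above C uses the letter E, and the minor 3rd above Cb is Ebb.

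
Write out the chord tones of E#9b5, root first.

E♯, G𝄪, B, D♯, F𝄪

E#9b5: dominant ninth flat five on E♯.
root → E♯
3rd (major 3rd) → G𝄪
5th (diminished 5th) → B
7th (minor 7th) → D♯
9th (major 9th) → F𝄪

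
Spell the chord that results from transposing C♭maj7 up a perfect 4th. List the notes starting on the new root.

Fb Ab Cb Eb

Transposed root: Cb → Fb (perfect 4th up). So we spell Fb major seventh:
Root: Fb
Major 3rd (3rd): Ab
Perfect 5th (5th): Cb
Major 7th (7th): Eb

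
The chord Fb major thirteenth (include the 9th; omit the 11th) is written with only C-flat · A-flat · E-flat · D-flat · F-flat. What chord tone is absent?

G-flat

Fb major thirteenth = F-flat, A-flat, C-flat, E-flat, G-flat, D-flat. The voicing lacks the 9th (major 9th), G-flat.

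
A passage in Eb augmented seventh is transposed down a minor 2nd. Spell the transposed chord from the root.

E-flat down a minor 2nd → D. New chord: D augmented seventh.
root → D
3rd (major 3rd) → F-sharp
5th (augmented 5th) → A-sharp
7th (minor 7th) → C

D, F-sharp, A-sharp, C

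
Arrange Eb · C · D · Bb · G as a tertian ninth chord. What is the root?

Arranged so that each adjacent pair is a third by letter name: C – Eb – G – Bb – D.
The bottom of that stack, C, is the root (this is C minor ninth).

C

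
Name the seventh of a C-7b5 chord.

Root of C-7b5 = C. The 7th is a minor 7th: C up a minor 7th → Bb.

Bb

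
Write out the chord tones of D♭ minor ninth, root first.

D♭ F♭ A♭ C♭ E♭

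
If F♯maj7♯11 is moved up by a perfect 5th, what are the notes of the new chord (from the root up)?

Transposed root: F# → C# (perfect 5th up). So we spell C# major seventh sharp eleven:
Root: C#
Major 3rd (3rd): E#
Perfect 5th (5th): G#
Major 7th (7th): B#
Augmented 11th (11th): F##

C#  E#  G#  B#  F##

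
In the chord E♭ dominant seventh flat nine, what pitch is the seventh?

D-flat

E♭ dominant seventh flat nine is built on E-flat; its 7th is a minor 7th above the root.
A seventh above E uses the letter D, and the minor 7th above E-flat is D-flat.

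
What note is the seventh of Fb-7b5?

Fb-7b5 is built on Fb; its 7th is a minor 7th above the root.
A seventh above F uses the letter E, and the minor 7th above Fb is Ebb.

Ebb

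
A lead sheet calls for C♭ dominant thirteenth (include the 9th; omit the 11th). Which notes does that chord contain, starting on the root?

Cb  Eb  Gb  Bbb  Db  Ab

C♭ dominant thirteenth: dominant thirteenth on Cb.
Root: Cb
Major 3rd (3rd): Eb
Perfect 5th (5th): Gb
Minor 7th (7th): Bbb
Major 9th (9th): Db
Major 13th (13th): Ab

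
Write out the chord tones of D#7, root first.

Root D#, quality dominant seventh:
D# — root
F## — major 3rd
A# — perfect 5th
C# — minor 7th

D#, F##, A#, C#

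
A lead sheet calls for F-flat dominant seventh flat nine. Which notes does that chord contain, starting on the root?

F-flat A-flat C-flat E-double-flat G-double-flat

Root F-flat, quality dominant seventh flat nine:
F-flat — root
A-flat — major 3rd
C-flat — perfect 5th
E-double-flat — minor 7th
G-double-flat — minor 9th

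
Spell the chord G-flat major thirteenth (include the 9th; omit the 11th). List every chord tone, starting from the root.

Root G-flat, quality major thirteenth:
Root: G-flat
Major 3rd (3rd): B-flat
Perfect 5th (5th): D-flat
Major 7th (7th): F
Major 9th (9th): A-flat
Major 13th (13th): E-flat

G-flat B-flat D-flat F A-flat E-flat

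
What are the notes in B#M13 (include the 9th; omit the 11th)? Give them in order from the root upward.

Root B#, quality major thirteenth:
Root: B#
Major 3rd (3rd): D##
Perfect 5th (5th): F##
Major 7th (7th): A##
Major 9th (9th): C##
Major 13th (13th): G##

B# D## F## A## C## G##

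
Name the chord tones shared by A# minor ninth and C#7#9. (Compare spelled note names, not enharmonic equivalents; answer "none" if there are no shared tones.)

A# minor ninth: A# C# E# G# B#
C#7#9: C# E# G# B D##
Common to both → C#, E#, G#.

C# E# G#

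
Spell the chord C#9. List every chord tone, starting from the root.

C#, E#, G#, B, D#

Root C#, quality dominant ninth:
Root: C#
Major 3rd (3rd): E#
Perfect 5th (5th): G#
Minor 7th (7th): B
Major 9th (9th): D#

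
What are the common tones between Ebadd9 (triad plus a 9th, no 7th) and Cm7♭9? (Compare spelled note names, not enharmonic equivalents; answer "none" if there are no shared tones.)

E♭ – G – B♭

Ebadd9: E♭ G B♭ F
Cm7♭9: C E♭ G B♭ D♭
Common to both → E♭, G, B♭.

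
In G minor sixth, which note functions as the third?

Bb

Root of G minor sixth = G. The 3rd is a minor 3rd: G up a minor 3rd → Bb.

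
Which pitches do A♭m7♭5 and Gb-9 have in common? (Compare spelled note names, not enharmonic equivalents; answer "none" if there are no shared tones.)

A♭m7♭5 = Ab, Cb, Ebb, Gb.
Gb-9 = Gb, Bbb, Db, Fb, Ab.
Shared: Ab, Gb.

Ab  Gb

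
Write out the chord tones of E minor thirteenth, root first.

E minor thirteenth: minor thirteenth on E.
- root: E
- minor 3rd: G
- perfect 5th: B
- minor 7th: D
- major 9th: F#
- perfect 11th: A
- major 13th: C#

E G B D F# A C#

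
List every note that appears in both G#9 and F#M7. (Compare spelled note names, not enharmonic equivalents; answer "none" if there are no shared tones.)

F#  A#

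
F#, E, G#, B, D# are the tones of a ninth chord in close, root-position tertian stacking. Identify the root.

Stacking in thirds gives E – G# – B – D# – F#, so E is the root — E major ninth.

E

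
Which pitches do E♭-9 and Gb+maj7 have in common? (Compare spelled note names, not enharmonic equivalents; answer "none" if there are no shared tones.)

G♭ B♭ F

E♭-9: E♭ G♭ B♭ D♭ F
Gb+maj7: G♭ B♭ D F
Common to both → G♭, B♭, F.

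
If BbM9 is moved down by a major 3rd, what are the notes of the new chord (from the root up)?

G♭ – B♭ – D♭ – F – A♭

A major 3rd down from B♭ is G♭, so the new chord is G♭ major ninth.
Root: G♭
Major 3rd (3rd): B♭
Perfect 5th (5th): D♭
Major 7th (7th): F
Major 9th (9th): A♭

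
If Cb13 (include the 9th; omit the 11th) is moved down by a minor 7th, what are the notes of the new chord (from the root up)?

C♭ down a minor 7th → D♭. New chord: D♭ dominant thirteenth.
Root: D♭
Major 3rd (3rd): F
Perfect 5th (5th): A♭
Minor 7th (7th): C♭
Major 9th (9th): E♭
Major 13th (13th): B♭

D♭  F  A♭  C♭  E♭  B♭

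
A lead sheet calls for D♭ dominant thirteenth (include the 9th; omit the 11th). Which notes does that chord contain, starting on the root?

D-flat  F  A-flat  C-flat  E-flat  B-flat

D♭ dominant thirteenth is a dominant thirteenth built on D-flat.
Root: D-flat
Major 3rd (3rd): F
Perfect 5th (5th): A-flat
Minor 7th (7th): C-flat
Major 9th (9th): E-flat
Major 13th (13th): B-flat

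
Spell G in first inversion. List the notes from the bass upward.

B, D, G

In root position, G is G–B–D.
First inversion puts the third (B) in the bass.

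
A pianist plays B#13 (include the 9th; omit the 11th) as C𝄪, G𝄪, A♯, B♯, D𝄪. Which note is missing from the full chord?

B#13 = B♯, D𝄪, F𝄪, A♯, C𝄪, G𝄪. The voicing lacks the 5th (perfect 5th), F𝄪.

F𝄪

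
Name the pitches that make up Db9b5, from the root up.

D♭, F, A𝄫, C♭, E♭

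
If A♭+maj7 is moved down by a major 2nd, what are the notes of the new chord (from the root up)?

G♭ B♭ D F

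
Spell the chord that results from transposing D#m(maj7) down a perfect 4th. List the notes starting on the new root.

A perfect 4th down from D# is A#, so the new chord is A# minor-major seventh.
A# — root
C# — minor 3rd
E# — perfect 5th
G## — major 7th

A# C# E# G##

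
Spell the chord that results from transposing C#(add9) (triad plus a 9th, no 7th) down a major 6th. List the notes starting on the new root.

E G# B F#

C# down a major 6th → E. New chord: E added-ninth.
Root: E
Major 3rd (3rd): G#
Perfect 5th (5th): B
Major 9th (9th): F#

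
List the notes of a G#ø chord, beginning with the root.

G#, B, D, F#

G#ø is a half-diminished seventh built on G#.
- root: G#
- minor 3rd: B
- diminished 5th: D
- minor 7th: F#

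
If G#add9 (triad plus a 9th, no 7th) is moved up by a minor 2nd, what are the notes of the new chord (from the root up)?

A  C#  E  B

A minor 2nd up from G# is A, so the new chord is A added-ninth.
root → A
3rd (major 3rd) → C#
5th (perfect 5th) → E
9th (major 9th) → B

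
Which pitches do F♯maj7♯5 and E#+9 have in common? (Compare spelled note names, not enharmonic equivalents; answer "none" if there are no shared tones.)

F♯maj7♯5: F# A# C## E#
E#+9: E# G## B## D# F##
Common to both → E#.

E#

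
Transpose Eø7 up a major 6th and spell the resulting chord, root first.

Transposed root: E → C♯ (major 6th up). So we spell C♯ half-diminished seventh:
root → C♯
3rd (minor 3rd) → E
5th (diminished 5th) → G
7th (minor 7th) → B

C♯ E G B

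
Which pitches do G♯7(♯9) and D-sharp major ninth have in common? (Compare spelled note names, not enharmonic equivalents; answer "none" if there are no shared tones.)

G♯7(♯9) = G♯, B♯, D♯, F♯, A𝄪.
D-sharp major ninth = D♯, F𝄪, A♯, C𝄪, E♯.
Shared: D♯.

D♯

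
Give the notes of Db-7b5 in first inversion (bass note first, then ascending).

Fb  Abb  Cb  Db

In root position, Db-7b5 is Db–Fb–Abb–Cb.
First inversion puts the third (Fb) in the bass.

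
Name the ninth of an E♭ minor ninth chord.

E♭ minor ninth is built on E♭; its 9th is a major 9th above the root.
A second above E uses the letter F, and the major 9th above E♭ is F.

F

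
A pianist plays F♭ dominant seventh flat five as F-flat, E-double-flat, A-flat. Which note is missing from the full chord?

The full F♭ dominant seventh flat five chord is F-flat, A-flat, C-double-flat, E-double-flat.
Comparing with the voicing, the diminished 5th (5th) — C-double-flat — is absent.

C-double-flat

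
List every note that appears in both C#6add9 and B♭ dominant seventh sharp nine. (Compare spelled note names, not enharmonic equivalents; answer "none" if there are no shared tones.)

C#

C#6add9 = C#, E#, G#, A#, D#.
B♭ dominant seventh sharp nine = Bb, D, F, Ab, C#.
Shared: C#.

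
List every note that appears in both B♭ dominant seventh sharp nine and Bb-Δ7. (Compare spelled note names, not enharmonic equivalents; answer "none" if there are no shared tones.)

B♭ dominant seventh sharp nine = Bb, D, F, Ab, C#.
Bb-Δ7 = Bb, Db, F, A.
Shared: Bb, F.

Bb F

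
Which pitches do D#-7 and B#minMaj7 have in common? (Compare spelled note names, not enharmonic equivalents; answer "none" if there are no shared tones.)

D#-7: D♯ F♯ A♯ C♯
B#minMaj7: B♯ D♯ F𝄪 A𝄪
Common to both → D♯.

D♯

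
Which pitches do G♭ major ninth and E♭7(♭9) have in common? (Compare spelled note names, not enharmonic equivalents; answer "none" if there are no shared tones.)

Bb Db

G♭ major ninth = Gb, Bb, Db, F, Ab.
E♭7(♭9) = Eb, G, Bb, Db, Fb.
Shared: Bb, Db.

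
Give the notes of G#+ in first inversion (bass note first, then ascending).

G#+ = G♯–B♯–D𝄪; first inversion → third (B♯) lowest.

B♯ – D𝄪 – G♯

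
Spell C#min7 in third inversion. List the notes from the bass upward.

B – C# – E – G#

C#min7 = C#–E–G#–B; third inversion → seventh (B) lowest.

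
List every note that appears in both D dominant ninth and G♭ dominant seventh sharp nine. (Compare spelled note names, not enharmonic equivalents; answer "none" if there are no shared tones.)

A

D dominant ninth = D, F-sharp, A, C, E.
G♭ dominant seventh sharp nine = G-flat, B-flat, D-flat, F-flat, A.
Shared: A.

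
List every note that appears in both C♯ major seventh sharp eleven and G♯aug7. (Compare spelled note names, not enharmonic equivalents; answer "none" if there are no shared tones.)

C♯ major seventh sharp eleven: C♯ E♯ G♯ B♯ F𝄪
G♯aug7: G♯ B♯ D𝄪 F♯
Common to both → G♯, B♯.

G♯  B♯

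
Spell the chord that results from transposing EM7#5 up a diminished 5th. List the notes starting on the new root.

E up a diminished 5th → Bb. New chord: Bb augmented major seventh.
Root: Bb
Major 3rd (3rd): D
Augmented 5th (5th): F#
Major 7th (7th): A

Bb D F# A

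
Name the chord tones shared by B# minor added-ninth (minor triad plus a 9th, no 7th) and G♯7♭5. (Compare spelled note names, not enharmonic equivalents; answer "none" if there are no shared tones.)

B♯

B# minor added-ninth: B♯ D♯ F𝄪 C𝄪
G♯7♭5: G♯ B♯ D F♯
Common to both → B♯.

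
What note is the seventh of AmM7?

Root of AmM7 = A. The 7th is a major 7th: A up a major 7th → G#.

G#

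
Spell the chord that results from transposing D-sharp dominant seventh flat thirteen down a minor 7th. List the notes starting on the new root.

Transposed root: D# → E# (minor 7th down). So we spell E# dominant seventh flat thirteen:
root → E#
3rd (major 3rd) → G##
5th (perfect 5th) → B#
7th (minor 7th) → D#
13th (minor 13th) → C#

E#  G##  B#  D#  C#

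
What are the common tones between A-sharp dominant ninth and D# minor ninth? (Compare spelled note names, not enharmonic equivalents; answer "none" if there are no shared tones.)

A-sharp, E-sharp

A-sharp dominant ninth = A-sharp, C-double-sharp, E-sharp, G-sharp, B-sharp.
D# minor ninth = D-sharp, F-sharp, A-sharp, C-sharp, E-sharp.
Shared: A-sharp, E-sharp.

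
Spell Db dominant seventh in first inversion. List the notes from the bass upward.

In root position, Db dominant seventh is D-flat–F–A-flat–C-flat.
First inversion puts the third (F) in the bass.

F, A-flat, C-flat, D-flat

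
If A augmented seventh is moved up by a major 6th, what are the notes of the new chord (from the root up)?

A up a major 6th → F-sharp. New chord: F-sharp augmented seventh.
F-sharp — root
A-sharp — major 3rd
C-double-sharp — augmented 5th
E — minor 7th

F-sharp, A-sharp, C-double-sharp, E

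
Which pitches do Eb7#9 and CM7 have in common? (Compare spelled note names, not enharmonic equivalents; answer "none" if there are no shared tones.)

Eb7#9: E♭ G B♭ D♭ F♯
CM7: C E G B
Common to both → G.

G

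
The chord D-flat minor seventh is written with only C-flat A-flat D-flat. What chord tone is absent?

F-flat

D-flat minor seventh = D-flat, F-flat, A-flat, C-flat. The voicing lacks the 3rd (minor 3rd), F-flat.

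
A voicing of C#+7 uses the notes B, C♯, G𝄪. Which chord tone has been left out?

The full C#+7 chord is C♯, E♯, G𝄪, B.
Comparing with the voicing, the major 3rd (3rd) — E♯ — is absent.

E♯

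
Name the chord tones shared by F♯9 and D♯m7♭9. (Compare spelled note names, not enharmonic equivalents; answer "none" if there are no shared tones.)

F♯9: F# A# C# E G#
D♯m7♭9: D# F# A# C# E
Common to both → F#, A#, C#, E.

F#, A#, C#, E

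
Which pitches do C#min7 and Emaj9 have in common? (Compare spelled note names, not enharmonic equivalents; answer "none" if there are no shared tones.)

E – G# – B

C#min7 = C#, E, G#, B.
Emaj9 = E, G#, B, D#, F#.
Shared: E, G#, B.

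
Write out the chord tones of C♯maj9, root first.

Root C#, quality major ninth:
root → C#
3rd (major 3rd) → E#
5th (perfect 5th) → G#
7th (major 7th) → B#
9th (major 9th) → D#

C#, E#, G#, B#, D#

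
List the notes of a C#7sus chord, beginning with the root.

C#, F#, G#, B

C#7sus is a dominant seventh suspended fourth built on C#.
Root: C#
Perfect 4th (4th): F#
Perfect 5th (5th): G#
Minor 7th (7th): B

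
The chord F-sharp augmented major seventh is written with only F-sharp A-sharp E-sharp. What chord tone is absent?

The full F-sharp augmented major seventh chord is F-sharp, A-sharp, C-double-sharp, E-sharp.
Comparing with the voicing, the augmented 5th (5th) — C-double-sharp — is absent.

C-double-sharp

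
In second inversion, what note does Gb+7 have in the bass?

D

Gb+7 in root position is G♭–B♭–D–F♭.
Second inversion places the fifth in the bass, which is D.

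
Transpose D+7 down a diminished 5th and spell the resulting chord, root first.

G#, B#, D##, F#

D down a diminished 5th → G#. New chord: G# augmented seventh.
- root: G#
- major 3rd: B#
- augmented 5th: D##
- minor 7th: F#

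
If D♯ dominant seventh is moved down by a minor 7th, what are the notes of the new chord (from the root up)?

E-sharp, G-double-sharp, B-sharp, D-sharp

D-sharp down a minor 7th → E-sharp. New chord: E-sharp dominant seventh.
- root: E-sharp
- major 3rd: G-double-sharp
- perfect 5th: B-sharp
- minor 7th: D-sharp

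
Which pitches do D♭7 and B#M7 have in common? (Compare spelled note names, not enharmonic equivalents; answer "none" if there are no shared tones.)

none

D♭7: D♭ F A♭ C♭
B#M7: B♯ D𝄪 F𝄪 A𝄪
Common to both → none.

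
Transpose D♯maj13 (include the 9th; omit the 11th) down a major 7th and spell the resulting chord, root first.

A major 7th down from D# is E, so the new chord is E major thirteenth.
E — root
G# — major 3rd
B — perfect 5th
D# — major 7th
F# — major 9th
C# — major 13th

E G# B D# F# C#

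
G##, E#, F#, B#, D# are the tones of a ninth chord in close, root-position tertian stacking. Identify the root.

Arranged so that each adjacent pair is a third by letter name: E# – G## – B# – D# – F#.
The bottom of that stack, E#, is the root (this is E# dominant seventh flat nine).

E#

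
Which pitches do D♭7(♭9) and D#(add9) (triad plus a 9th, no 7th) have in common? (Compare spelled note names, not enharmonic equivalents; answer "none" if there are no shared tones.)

D♭7(♭9): Db F Ab Cb Ebb
D#(add9): D# F## A# E#
Common to both → none.

none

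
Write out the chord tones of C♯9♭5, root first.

Root C♯, quality dominant ninth flat five:
root → C♯
3rd (major 3rd) → E♯
5th (diminished 5th) → G
7th (minor 7th) → B
9th (major 9th) → D♯

C♯, E♯, G, B, D♯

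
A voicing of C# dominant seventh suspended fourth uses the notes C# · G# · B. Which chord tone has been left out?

The full C# dominant seventh suspended fourth chord is C#, F#, G#, B.
Comparing with the voicing, the perfect 4th (4th) — F# — is absent.

F#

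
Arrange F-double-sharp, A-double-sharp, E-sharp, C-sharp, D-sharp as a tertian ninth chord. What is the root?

Arranged so that each adjacent pair is a third by letter name: D-sharp – F-double-sharp – A-double-sharp – C-sharp – E-sharp.
The bottom of that stack, D-sharp, is the root (this is D-sharp dominant ninth sharp five).

D-sharp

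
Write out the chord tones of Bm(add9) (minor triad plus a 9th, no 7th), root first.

B, D, F#, C#

Root B, quality minor added-ninth:
Root: B
Minor 3rd (3rd): D
Perfect 5th (5th): F#
Major 9th (9th): C#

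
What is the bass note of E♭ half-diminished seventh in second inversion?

E♭ half-diminished seventh in root position is E-flat–G-flat–B-double-flat–D-flat.
Second inversion places the fifth in the bass, which is B-double-flat.

B-double-flat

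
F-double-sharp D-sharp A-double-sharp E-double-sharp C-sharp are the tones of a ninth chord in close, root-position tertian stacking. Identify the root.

D-sharp

Arranged so that each adjacent pair is a third by letter name: D-sharp – F-double-sharp – A-double-sharp – C-sharp – E-double-sharp.
The bottom of that stack, D-sharp, is the root (this is D-sharp dominant seventh sharp nine sharp five).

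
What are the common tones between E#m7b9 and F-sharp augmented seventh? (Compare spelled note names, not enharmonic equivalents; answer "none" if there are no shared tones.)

F#

E#m7b9 = E#, G#, B#, D#, F#.
F-sharp augmented seventh = F#, A#, C##, E.
Shared: F#.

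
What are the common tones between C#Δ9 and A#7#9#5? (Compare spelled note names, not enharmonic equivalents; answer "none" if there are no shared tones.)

C#Δ9 = C#, E#, G#, B#, D#.
A#7#9#5 = A#, C##, E##, G#, B##.
Shared: G#.

G#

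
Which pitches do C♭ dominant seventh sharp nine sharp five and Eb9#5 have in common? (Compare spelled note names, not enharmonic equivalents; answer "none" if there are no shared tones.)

Eb  G

C♭ dominant seventh sharp nine sharp five = Cb, Eb, G, Bbb, D.
Eb9#5 = Eb, G, B, Db, F.
Shared: Eb, G.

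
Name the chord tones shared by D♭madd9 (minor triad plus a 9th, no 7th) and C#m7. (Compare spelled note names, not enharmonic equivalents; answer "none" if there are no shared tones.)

none

D♭madd9: Db Fb Ab Eb
C#m7: C# E G# B
Common to both → none.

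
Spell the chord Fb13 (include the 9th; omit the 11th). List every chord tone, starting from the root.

Fb  Ab  Cb  Ebb  Gb  Db

Root Fb, quality dominant thirteenth:
Root: Fb
Major 3rd (3rd): Ab
Perfect 5th (5th): Cb
Minor 7th (7th): Ebb
Major 9th (9th): Gb
Major 13th (13th): Db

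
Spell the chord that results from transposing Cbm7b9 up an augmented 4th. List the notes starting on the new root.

F, A♭, C, E♭, G♭

Transposed root: C♭ → F (augmented 4th up). So we spell F minor seventh flat nine:
root → F
3rd (minor 3rd) → A♭
5th (perfect 5th) → C
7th (minor 7th) → E♭
9th (minor 9th) → G♭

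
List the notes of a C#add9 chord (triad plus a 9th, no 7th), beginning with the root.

C#add9: added-ninth on C#.
Root: C#
Major 3rd (3rd): E#
Perfect 5th (5th): G#
Major 9th (9th): D#

C#  E#  G#  D#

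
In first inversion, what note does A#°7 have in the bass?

A#°7 in root position is A#–C#–E–G.
First inversion places the third in the bass, which is C#.

C#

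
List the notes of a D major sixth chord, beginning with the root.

D major sixth is a major sixth built on D.
- root: D
- major 3rd: F-sharp
- perfect 5th: A
- major 6th: B

D, F-sharp, A, B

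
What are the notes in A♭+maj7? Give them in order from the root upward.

A♭+maj7: augmented major seventh on Ab.
root → Ab
3rd (major 3rd) → C
5th (augmented 5th) → E
7th (major 7th) → G

Ab – C – E – G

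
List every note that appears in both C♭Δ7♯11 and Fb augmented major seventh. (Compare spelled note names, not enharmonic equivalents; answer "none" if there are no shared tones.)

Eb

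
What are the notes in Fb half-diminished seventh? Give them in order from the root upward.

F♭  A𝄫  C𝄫  E𝄫

Root F♭, quality half-diminished seventh:
F♭ — root
A𝄫 — minor 3rd
C𝄫 — diminished 5th
E𝄫 — minor 7th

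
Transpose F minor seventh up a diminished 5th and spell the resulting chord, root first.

Cb, Ebb, Gb, Bbb

A diminished 5th up from F is Cb, so the new chord is Cb minor seventh.
- root: Cb
- minor 3rd: Ebb
- perfect 5th: Gb
- minor 7th: Bbb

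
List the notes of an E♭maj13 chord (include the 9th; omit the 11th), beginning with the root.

E♭, G, B♭, D, F, C

E♭maj13 is a major thirteenth built on E♭.
- root: E♭
- major 3rd: G
- perfect 5th: B♭
- major 7th: D
- major 9th: F
- major 13th: C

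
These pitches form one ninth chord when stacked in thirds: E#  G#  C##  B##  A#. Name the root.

A#

Arranged so that each adjacent pair is a third by letter name: A# – C## – E# – G# – B##.
The bottom of that stack, A#, is the root (this is A# dominant seventh sharp nine).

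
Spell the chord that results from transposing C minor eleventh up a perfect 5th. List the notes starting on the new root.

G  Bb  D  F  A  C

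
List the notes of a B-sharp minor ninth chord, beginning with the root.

B♯  D♯  F𝄪  A♯  C𝄪

B-sharp minor ninth: minor ninth on B♯.
root → B♯
3rd (minor 3rd) → D♯
5th (perfect 5th) → F𝄪
7th (minor 7th) → A♯
9th (major 9th) → C𝄪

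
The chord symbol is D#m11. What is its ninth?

E#

Root of D#m11 = D#. The 9th is a major 9th: D# up a major 9th → E#.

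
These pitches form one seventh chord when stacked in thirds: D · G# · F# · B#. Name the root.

Arranged so that each adjacent pair is a third by letter name: G# – B# – D – F#.
The bottom of that stack, G#, is the root (this is G# dominant seventh flat five).

G#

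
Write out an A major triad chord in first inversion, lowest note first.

C-sharp – E – A

A major triad = A–C-sharp–E; first inversion → third (C-sharp) lowest.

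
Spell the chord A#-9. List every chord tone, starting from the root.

Root A#, quality minor ninth:
root → A#
3rd (minor 3rd) → C#
5th (perfect 5th) → E#
7th (minor 7th) → G#
9th (major 9th) → B#

A#  C#  E#  G#  B#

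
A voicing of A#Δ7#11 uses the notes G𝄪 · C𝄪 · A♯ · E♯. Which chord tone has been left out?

D𝄪

A#Δ7#11 = A♯, C𝄪, E♯, G𝄪, D𝄪. The voicing lacks the 11th (augmented 11th), D𝄪.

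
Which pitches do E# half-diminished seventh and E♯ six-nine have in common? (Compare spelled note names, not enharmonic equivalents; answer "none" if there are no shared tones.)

E-sharp

E# half-diminished seventh = E-sharp, G-sharp, B, D-sharp.
E♯ six-nine = E-sharp, G-double-sharp, B-sharp, C-double-sharp, F-double-sharp.
Shared: E-sharp.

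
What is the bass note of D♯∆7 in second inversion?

A♯

D♯∆7 in root position is D♯–F𝄪–A♯–C𝄪.
Second inversion places the fifth in the bass, which is A♯.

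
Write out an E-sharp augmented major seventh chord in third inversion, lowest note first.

D-double-sharp – E-sharp – G-double-sharp – B-double-sharp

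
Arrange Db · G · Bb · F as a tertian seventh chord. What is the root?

Arranged so that each adjacent pair is a third by letter name: G – Bb – Db – F.
The bottom of that stack, G, is the root (this is G half-diminished seventh).

G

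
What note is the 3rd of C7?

C7 is built on C; its 3rd is a major 3rd above the root.
A third above C uses the letter E, and the major 3rd above C is E.

E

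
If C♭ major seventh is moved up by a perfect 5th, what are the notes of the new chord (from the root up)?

G-flat B-flat D-flat F

A perfect 5th up from C-flat is G-flat, so the new chord is G-flat major seventh.
root → G-flat
3rd (major 3rd) → B-flat
5th (perfect 5th) → D-flat
7th (major 7th) → F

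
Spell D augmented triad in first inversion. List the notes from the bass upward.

F-sharp, A-sharp, D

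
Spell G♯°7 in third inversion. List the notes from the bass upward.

In root position, G♯°7 is G#–B–D–F.
Third inversion puts the seventh (F) in the bass.

F G# B D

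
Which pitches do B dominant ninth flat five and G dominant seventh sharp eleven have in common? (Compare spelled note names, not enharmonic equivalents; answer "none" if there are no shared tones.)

B, F, C#

B dominant ninth flat five: B D# F A C#
G dominant seventh sharp eleven: G B D F C#
Common to both → B, F, C#.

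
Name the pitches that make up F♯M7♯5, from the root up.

Root F#, quality augmented major seventh:
F# — root
A# — major 3rd
C## — augmented 5th
E# — major 7th

F#, A#, C##, E#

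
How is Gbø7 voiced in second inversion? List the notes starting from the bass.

Dbb  Fb  Gb  Bbb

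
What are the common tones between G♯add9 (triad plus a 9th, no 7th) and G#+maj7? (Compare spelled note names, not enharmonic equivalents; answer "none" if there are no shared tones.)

G♯add9: G# B# D# A#
G#+maj7: G# B# D## F##
Common to both → G#, B#.

G#, B#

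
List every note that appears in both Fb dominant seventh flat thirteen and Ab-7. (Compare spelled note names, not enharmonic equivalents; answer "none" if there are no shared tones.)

Ab, Cb

Fb dominant seventh flat thirteen: Fb Ab Cb Ebb Dbb
Ab-7: Ab Cb Eb Gb
Common to both → Ab, Cb.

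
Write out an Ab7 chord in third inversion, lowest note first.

Gb, Ab, C, Eb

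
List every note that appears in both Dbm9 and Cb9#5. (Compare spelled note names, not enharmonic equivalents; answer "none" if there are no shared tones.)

D♭, C♭, E♭

Dbm9: D♭ F♭ A♭ C♭ E♭
Cb9#5: C♭ E♭ G B𝄫 D♭
Common to both → D♭, C♭, E♭.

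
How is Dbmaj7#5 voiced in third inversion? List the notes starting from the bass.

Dbmaj7#5 = D♭–F–A–C; third inversion → seventh (C) lowest.

C, D♭, F, A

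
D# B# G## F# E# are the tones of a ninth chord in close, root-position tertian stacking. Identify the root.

E#

Stacking in thirds gives E# – G## – B# – D# – F#, so E# is the root — E# dominant seventh flat nine.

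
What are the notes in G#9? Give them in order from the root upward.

G# B# D# F# A#

G#9 is a dominant ninth built on G#.
root → G#
3rd (major 3rd) → B#
5th (perfect 5th) → D#
7th (minor 7th) → F#
9th (major 9th) → A#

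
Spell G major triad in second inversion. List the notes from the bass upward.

In root position, G major triad is G–B–D.
Second inversion puts the fifth (D) in the bass.

D, G, B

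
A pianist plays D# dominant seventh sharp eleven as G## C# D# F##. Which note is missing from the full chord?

A#

D# dominant seventh sharp eleven = D#, F##, A#, C#, G##. The voicing lacks the 5th (perfect 5th), A#.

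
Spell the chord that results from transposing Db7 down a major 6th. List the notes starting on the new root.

Transposed root: Db → Fb (major 6th down). So we spell Fb dominant seventh:
Fb — root
Ab — major 3rd
Cb — perfect 5th
Ebb — minor 7th

Fb, Ab, Cb, Ebb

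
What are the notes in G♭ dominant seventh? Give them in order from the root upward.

G-flat, B-flat, D-flat, F-flat

G♭ dominant seventh: dominant seventh on G-flat.
root → G-flat
3rd (major 3rd) → B-flat
5th (perfect 5th) → D-flat
7th (minor 7th) → F-flat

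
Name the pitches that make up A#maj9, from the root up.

A#maj9 is a major ninth built on A#.
- root: A#
- major 3rd: C##
- perfect 5th: E#
- major 7th: G##
- major 9th: B#

A# C## E# G## B#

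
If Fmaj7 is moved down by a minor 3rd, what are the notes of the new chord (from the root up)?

F down a minor 3rd → D. New chord: D major seventh.
Root: D
Major 3rd (3rd): F#
Perfect 5th (5th): A
Major 7th (7th): C#

D, F#, A, C#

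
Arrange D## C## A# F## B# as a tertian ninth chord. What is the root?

B#

Stacking in thirds gives B# – D## – F## – A# – C##, so B# is the root — B# dominant ninth.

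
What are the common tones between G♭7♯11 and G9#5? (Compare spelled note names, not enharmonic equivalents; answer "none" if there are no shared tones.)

none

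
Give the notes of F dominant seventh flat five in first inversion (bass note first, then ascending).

In root position, F dominant seventh flat five is F–A–Cb–Eb.
First inversion puts the third (A) in the bass.

A, Cb, Eb, F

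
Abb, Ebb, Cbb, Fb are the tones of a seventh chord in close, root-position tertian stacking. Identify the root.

Fb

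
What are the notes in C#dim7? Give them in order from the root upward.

C♯, E, G, B♭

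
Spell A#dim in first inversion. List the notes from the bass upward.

C#  E  A#

In root position, A#dim is A#–C#–E.
First inversion puts the third (C#) in the bass.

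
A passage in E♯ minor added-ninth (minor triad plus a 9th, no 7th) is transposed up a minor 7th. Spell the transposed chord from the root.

A minor 7th up from E# is D#, so the new chord is D# minor added-ninth.
root → D#
3rd (minor 3rd) → F#
5th (perfect 5th) → A#
9th (major 9th) → E#

D#  F#  A#  E#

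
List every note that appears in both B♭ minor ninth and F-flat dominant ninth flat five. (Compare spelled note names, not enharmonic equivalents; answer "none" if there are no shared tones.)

A-flat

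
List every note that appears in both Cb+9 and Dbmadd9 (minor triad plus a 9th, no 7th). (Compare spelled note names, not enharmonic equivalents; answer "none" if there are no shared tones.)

Cb+9: Cb Eb G Bbb Db
Dbmadd9: Db Fb Ab Eb
Common to both → Eb, Db.

Eb, Db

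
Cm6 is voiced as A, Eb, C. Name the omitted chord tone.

G

The full Cm6 chord is C, Eb, G, A.
Comparing with the voicing, the perfect 5th (5th) — G — is absent.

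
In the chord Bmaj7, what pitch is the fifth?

Bmaj7 is built on B; its 5th is a perfect 5th above the root.
A fifth above B uses the letter F, and the perfect 5th above B is F#.

F#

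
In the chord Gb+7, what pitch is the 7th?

Fb

Root of Gb+7 = Gb. The 7th is a minor 7th: Gb up a minor 7th → Fb.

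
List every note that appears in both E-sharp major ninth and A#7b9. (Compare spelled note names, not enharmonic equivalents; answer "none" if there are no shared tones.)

E-sharp major ninth = E♯, G𝄪, B♯, D𝄪, F𝄪.
A#7b9 = A♯, C𝄪, E♯, G♯, B.
Shared: E♯.

E♯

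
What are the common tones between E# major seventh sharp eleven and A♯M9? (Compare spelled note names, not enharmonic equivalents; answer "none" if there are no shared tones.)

E# – G## – B#

E# major seventh sharp eleven = E#, G##, B#, D##, A##.
A♯M9 = A#, C##, E#, G##, B#.
Shared: E#, G##, B#.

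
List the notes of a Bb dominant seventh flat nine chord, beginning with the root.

B-flat – D – F – A-flat – C-flat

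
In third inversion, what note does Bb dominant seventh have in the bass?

Bb dominant seventh in root position is B♭–D–F–A♭.
Third inversion places the seventh in the bass, which is A♭.

A♭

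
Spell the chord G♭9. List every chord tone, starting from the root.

Gb, Bb, Db, Fb, Ab

G♭9: dominant ninth on Gb.
Root: Gb
Major 3rd (3rd): Bb
Perfect 5th (5th): Db
Minor 7th (7th): Fb
Major 9th (9th): Ab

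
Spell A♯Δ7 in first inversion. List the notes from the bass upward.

In root position, A♯Δ7 is A♯–C𝄪–E♯–G𝄪.
First inversion puts the third (C𝄪) in the bass.

C𝄪, E♯, G𝄪, A♯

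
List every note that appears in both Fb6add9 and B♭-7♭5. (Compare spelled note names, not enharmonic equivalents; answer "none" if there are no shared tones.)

Fb6add9 = F♭, A♭, C♭, D♭, G♭.
B♭-7♭5 = B♭, D♭, F♭, A♭.
Shared: F♭, A♭, D♭.

F♭ – A♭ – D♭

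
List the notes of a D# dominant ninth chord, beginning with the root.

D#, F##, A#, C#, E#

Root D#, quality dominant ninth:
Root: D#
Major 3rd (3rd): F##
Perfect 5th (5th): A#
Minor 7th (7th): C#
Major 9th (9th): E#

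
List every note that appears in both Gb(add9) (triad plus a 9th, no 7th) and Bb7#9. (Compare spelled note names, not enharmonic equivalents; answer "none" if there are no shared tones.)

Gb(add9): G♭ B♭ D♭ A♭
Bb7#9: B♭ D F A♭ C♯
Common to both → B♭, A♭.

B♭  A♭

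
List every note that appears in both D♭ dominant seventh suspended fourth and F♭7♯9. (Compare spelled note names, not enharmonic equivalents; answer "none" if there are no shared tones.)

D♭ dominant seventh suspended fourth: Db Gb Ab Cb
F♭7♯9: Fb Ab Cb Ebb G
Common to both → Ab, Cb.

Ab Cb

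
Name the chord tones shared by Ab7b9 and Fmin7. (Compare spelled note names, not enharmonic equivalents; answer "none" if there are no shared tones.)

Ab7b9: Ab C Eb Gb Bbb
Fmin7: F Ab C Eb
Common to both → Ab, C, Eb.

Ab  C  Eb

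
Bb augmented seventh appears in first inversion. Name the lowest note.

D

Bb augmented seventh in root position is B♭–D–F♯–A♭.
First inversion places the third in the bass, which is D.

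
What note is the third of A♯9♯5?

Root of A♯9♯5 = A#. The 3rd is a major 3rd: A# up a major 3rd → C##.

C##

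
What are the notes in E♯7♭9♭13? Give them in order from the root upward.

E#  G##  B#  D#  F#  C#

Root E#, quality dominant seventh flat nine flat thirteen:
- root: E#
- major 3rd: G##
- perfect 5th: B#
- minor 7th: D#
- minor 9th: F#
- minor 13th: C#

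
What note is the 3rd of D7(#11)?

F#

Root of D7(#11) = D. The 3rd is a major 3rd: D up a major 3rd → F#.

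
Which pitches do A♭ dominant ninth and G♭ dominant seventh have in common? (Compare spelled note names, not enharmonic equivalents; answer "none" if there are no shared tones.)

G-flat  B-flat

A♭ dominant ninth = A-flat, C, E-flat, G-flat, B-flat.
G♭ dominant seventh = G-flat, B-flat, D-flat, F-flat.
Shared: G-flat, B-flat.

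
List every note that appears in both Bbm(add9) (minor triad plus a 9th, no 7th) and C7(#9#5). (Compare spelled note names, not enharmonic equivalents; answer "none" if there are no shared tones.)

Bb, C

Bbm(add9) = Bb, Db, F, C.
C7(#9#5) = C, E, G#, Bb, D#.
Shared: Bb, C.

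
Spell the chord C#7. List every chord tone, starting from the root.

C# – E# – G# – B

Root C#, quality dominant seventh:
root → C#
3rd (major 3rd) → E#
5th (perfect 5th) → G#
7th (minor 7th) → B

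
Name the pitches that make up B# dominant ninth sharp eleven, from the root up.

B-sharp – D-double-sharp – F-double-sharp – A-sharp – C-double-sharp – E-double-sharp

Root B-sharp, quality dominant ninth sharp eleven:
- root: B-sharp
- major 3rd: D-double-sharp
- perfect 5th: F-double-sharp
- minor 7th: A-sharp
- major 9th: C-double-sharp
- augmented 11th: E-double-sharp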